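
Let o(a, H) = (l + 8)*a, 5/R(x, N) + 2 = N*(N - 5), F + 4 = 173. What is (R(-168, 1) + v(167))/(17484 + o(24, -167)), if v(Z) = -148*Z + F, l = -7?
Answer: -147287/105048 ≈ -1.4021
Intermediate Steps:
F = 169 (F = -4 + 173 = 169)
R(x, N) = 5/(-2 + N*(-5 + N)) (R(x, N) = 5/(-2 + N*(N - 5)) = 5/(-2 + N*(-5 + N)))
o(a, H) = a (o(a, H) = (-7 + 8)*a = 1*a = a)
v(Z) = 169 - 148*Z (v(Z) = -148*Z + 169 = 169 - 148*Z)
(R(-168, 1) + v(167))/(17484 + o(24, -167)) = (5/(-2 + 1² - 5*1) + (169 - 148*167))/(17484 + 24) = (5/(-2 + 1 - 5) + (169 - 24716))/17508 = (5/(-6) - 24547)*(1/17508) = (5*(-⅙) - 24547)*(1/17508) = (-⅚ - 24547)*(1/17508) = -147287/6*1/17508 = -147287/105048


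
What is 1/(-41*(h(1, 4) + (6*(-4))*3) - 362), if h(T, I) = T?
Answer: 1/2549 ≈ 0.00039231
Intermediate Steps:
1/(-41*(h(1, 4) + (6*(-4))*3) - 362) = 1/(-41*(1 + (6*(-4))*3) - 362) = 1/(-41*(1 - 24*3) - 362) = 1/(-41*(1 - 72) - 362) = 1/(-41*(-71) - 362) = 1/(2911 - 362) = 1/2549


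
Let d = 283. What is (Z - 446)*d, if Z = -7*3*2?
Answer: -138104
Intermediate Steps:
Z = -42 (Z = -21*2 = -42)
(Z - 446)*d = (-42 - 446)*283 = -488*283 = -138104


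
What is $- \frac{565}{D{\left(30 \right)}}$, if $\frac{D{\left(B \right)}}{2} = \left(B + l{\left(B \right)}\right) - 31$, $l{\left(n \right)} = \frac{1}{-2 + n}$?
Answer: $\frac{7910}{27} \approx 292.96$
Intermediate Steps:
$D{\left(B \right)} = -62 + 2 B + \frac{2}{-2 + B}$ ($D{\left(B \right)} = 2 \left(\left(B + \frac{1}{-2 + B}\right) - 31\right) = 2 \left(-31 + B + \frac{1}{-2 + B}\right) = -62 + 2 B + \frac{2}{-2 + B}$)
$- \frac{565}{D{\left(30 \right)}} = - \frac{565}{2 \frac{1}{-2 + 30} \left(1 + \left(-31 + 30\right) \left(-2 + 30\right)\right)} = - \frac{565}{2 \cdot \frac{1}{28} \left(1 - 28\right)} = - \frac{565}{2 \cdot \frac{1}{28} \left(-27\right)} = - \frac{565}{- \frac{27}{14}} = \left(-565\right) \left(- \frac{14}{27}\right) = \frac{7910}{27}$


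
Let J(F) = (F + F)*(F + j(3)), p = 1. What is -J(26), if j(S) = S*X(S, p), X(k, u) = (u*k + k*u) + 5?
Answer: -3068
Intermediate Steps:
X(k, u) = 5 + 2*k*u (X(k, u) = (k*u + k*u) + 5 = 2*k*u + 5 = 5 + 2*k*u)
j(S) = S*(5 + 2*S) (j(S) = S*(5 + 2*S*1) = S*(5 + 2*S))
J(F) = 2*F*(33 + F) (J(F) = (F + F)*(F + 3*(5 + 2*3)) = (2*F)*(F + 3*(5 + 6)) = (2*F)*(F + 3*11) = (2*F)*(F + 33) = (2*F)*(33 + F) = 2*F*(33 + F))
-J(26) = -2*26*(33 + 26) = -2*26*59 = -1*3068 = -3068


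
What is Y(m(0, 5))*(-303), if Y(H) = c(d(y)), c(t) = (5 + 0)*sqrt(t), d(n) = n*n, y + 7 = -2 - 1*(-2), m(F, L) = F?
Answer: -10605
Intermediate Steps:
y = -7 (y = -7 + (-2 - 1*(-2)) = -7 + (-2 + 2) = -7 + 0 = -7)
d(n) = n**2
c(t) = 5*sqrt(t)
Y(H) = 35 (Y(H) = 5*sqrt((-7)**2) = 5*sqrt(49) = 5*7 = 35)
Y(m(0, 5))*(-303) = 35*(-303) = -10605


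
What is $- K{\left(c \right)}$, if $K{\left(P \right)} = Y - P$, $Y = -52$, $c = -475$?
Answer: $-423$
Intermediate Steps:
$K{\left(P \right)} = -52 - P$
$- K{\left(c \right)} = - (-52 - -475) = - (-52 + 475) = \left(-1\right) 423 = -423$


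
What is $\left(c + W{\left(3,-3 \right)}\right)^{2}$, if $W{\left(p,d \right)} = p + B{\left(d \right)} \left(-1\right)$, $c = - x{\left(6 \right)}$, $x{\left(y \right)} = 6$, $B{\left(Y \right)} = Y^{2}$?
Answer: $144$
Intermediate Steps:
$c = -6$ ($c = \left(-1\right) 6 = -6$)
$W{\left(p,d \right)} = p - d^{2}$ ($W{\left(p,d \right)} = p + d^{2} \left(-1\right) = p - d^{2}$)
$\left(c + W{\left(3,-3 \right)}\right)^{2} = \left(-6 + \left(3 - \left(-3\right)^{2}\right)\right)^{2} = \left(-6 + \left(3 - 9\right)\right)^{2} = \left(-6 - 6\right)^{2} = \left(-12\right)^{2} = 144$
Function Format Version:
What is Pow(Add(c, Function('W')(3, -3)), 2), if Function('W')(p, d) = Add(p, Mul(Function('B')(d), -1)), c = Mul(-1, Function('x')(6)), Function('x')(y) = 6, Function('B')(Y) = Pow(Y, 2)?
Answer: 144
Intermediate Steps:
c = -6 (c = Mul(-1, 6) = -6)
Function('W')(p, d) = Add(p, Mul(-1, Pow(d, 2))) (Function('W')(p, d) = Add(p, Mul(Pow(d, 2), -1)) = Add(p, Mul(-1, Pow(d, 2))))
Pow(Add(c, Function('W')(3, -3)), 2) = Pow(Add(-6, Add(3, Mul(-1, Pow(-3, 2)))), 2) = Pow(Add(-6, Add(3, Mul(-1, 9))), 2) = Pow(Add(-6, Add(3, -9)), 2) = Pow(Add(-6, -6), 2) = Pow(-12, 2) = 144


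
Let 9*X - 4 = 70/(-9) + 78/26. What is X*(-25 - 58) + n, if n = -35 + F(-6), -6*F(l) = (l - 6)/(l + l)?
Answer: -4535/162 ≈ -27.994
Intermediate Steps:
F(l) = -(-6 + l)/(12*l) (F(l) = -(l - 6)/(6*(l + l)) = -(-6 + l)/(6*(2*l)) = -(-6 + l)*1/(2*l)/6 = -(-6 + l)/(12*l))
X = -7/81 (X = 4/9 + (70/(-9) + 78/26)/9 = 4/9 + (70*(-⅑) + 78*(1/26))/9 = 4/9 + (-70/9 + 3)/9 = 4/9 + (⅑)*(-43/9) = 4/9 - 43/81 = -7/81 ≈ -0.086420)
n = -211/6 (n = -35 + (1/12)*(6 - 1*(-6))/(-6) = -35 + (1/12)*(-⅙)*(6 + 6) = -35 + (1/12)*(-⅙)*12 = -35 - ⅙ = -211/6 ≈ -35.167)
X*(-25 - 58) + n = -7*(-25 - 58)/81 - 211/6 = -7/81*(-83) - 211/6 = 581/81 - 211/6 = -4535/162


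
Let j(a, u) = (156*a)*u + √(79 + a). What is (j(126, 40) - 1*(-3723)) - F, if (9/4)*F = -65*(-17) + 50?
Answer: 2368349/3 + √205 ≈ 7.8946e+5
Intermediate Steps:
j(a, u) = √(79 + a) + 156*a*u (j(a, u) = 156*a*u + √(79 + a) = √(79 + a) + 156*a*u)
F = 1540/3 (F = 4*(-65*(-17) + 50)/9 = 4*(1105 + 50)/9 = (4/9)*1155 = 1540/3 ≈ 513.33)
(j(126, 40) - 1*(-3723)) - F = ((√(79 + 126) + 156*126*40) - 1*(-3723)) - 1*1540/3 = ((√205 + 786240) + 3723) - 1540/3 = ((786240 + √205) + 3723) - 1540/3 = (789963 + √205) - 1540/3 = 2368349/3 + √205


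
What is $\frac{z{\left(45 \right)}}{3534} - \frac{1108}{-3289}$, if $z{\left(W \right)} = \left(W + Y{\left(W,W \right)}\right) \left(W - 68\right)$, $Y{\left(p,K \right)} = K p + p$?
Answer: $- \frac{52025911}{3874442} \approx -13.428$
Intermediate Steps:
$Y{\left(p,K \right)} = p + K p$
$z{\left(W \right)} = \left(-68 + W\right) \left(W + W \left(1 + W\right)\right)$ ($z{\left(W \right)} = \left(W + W \left(1 + W\right)\right) \left(W - 68\right) = \left(W + W \left(1 + W\right)\right) \left(-68 + W\right) = \left(-68 + W\right) \left(W + W \left(1 + W\right)\right)$)
$\frac{z{\left(45 \right)}}{3534} - \frac{1108}{-3289} = \frac{45 \left(-136 + 45^{2} - 2970\right)}{3534} - \frac{1108}{-3289} = 45 \left(-136 + 2025 - 2970\right) \frac{1}{3534} - - \frac{1108}{3289} = 45 \left(-1081\right) \frac{1}{3534} + \frac{1108}{3289} = \left(-48645\right) \frac{1}{3534} + \frac{1108}{3289} = - \frac{16215}{1178} + \frac{1108}{3289} = - \frac{52025911}{3874442}$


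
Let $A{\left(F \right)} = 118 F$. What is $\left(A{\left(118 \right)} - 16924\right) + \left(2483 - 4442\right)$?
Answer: $-4959$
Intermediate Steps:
$\left(A{\left(118 \right)} - 16924\right) + \left(2483 - 4442\right) = \left(118 \cdot 118 - 16924\right) + \left(2483 - 4442\right) = \left(13924 - 16924\right) - 1959 = -3000 - 1959 = -4959$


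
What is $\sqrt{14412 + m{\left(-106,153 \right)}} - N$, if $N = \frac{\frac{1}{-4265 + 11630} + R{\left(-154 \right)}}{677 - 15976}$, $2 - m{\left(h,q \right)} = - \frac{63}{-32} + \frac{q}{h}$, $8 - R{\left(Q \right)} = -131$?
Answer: $\frac{1023736}{112677135} + \frac{\sqrt{2591196818}}{424} \approx 120.07$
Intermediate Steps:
$R{\left(Q \right)} = 139$ ($R{\left(Q \right)} = 8 - -131 = 8 + 131 = 139$)
$m{\left(h,q \right)} = \frac{1}{32} - \frac{q}{h}$ ($m{\left(h,q \right)} = 2 - \left(- \frac{63}{-32} + \frac{q}{h}\right) = 2 - \left(\left(-63\right) \left(- \frac{1}{32}\right) + \frac{q}{h}\right) = 2 - \left(\frac{63}{32} + \frac{q}{h}\right) = \frac{1}{32} - \frac{q}{h}$)
$N = - \frac{1023736}{112677135}$ ($N = \frac{\frac{1}{-4265 + 11630} + 139}{677 - 15976} = \frac{\frac{1}{7365} + 139}{-15299} = \left(\frac{1}{7365} + 139\right) \left(- \frac{1}{15299}\right) = \frac{1023736}{7365} \left(- \frac{1}{15299}\right) = - \frac{1023736}{112677135} \approx -0.0090856$)
$\sqrt{14412 + m{\left(-106,153 \right)}} - N = \sqrt{14412 + \frac{\left(-1\right) 153 + \frac{1}{32} \left(-106\right)}{-106}} - - \frac{1023736}{112677135} = \sqrt{14412 - \frac{-153 - \frac{53}{16}}{106}} + \frac{1023736}{112677135} = \sqrt{14412 - - \frac{2501}{1696}} + \frac{1023736}{112677135} = \sqrt{14412 + \frac{2501}{1696}} + \frac{1023736}{112677135} = \sqrt{\frac{24445253}{1696}} + \frac{1023736}{112677135} = \frac{\sqrt{2591196818}}{424} + \frac{1023736}{112677135} = \frac{1023736}{112677135} + \frac{\sqrt{2591196818}}{424}$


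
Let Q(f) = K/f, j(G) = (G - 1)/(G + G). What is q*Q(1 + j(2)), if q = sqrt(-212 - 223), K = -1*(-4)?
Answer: 16*I*sqrt(435)/5 ≈ 66.741*I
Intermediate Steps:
j(G) = (-1 + G)/(2*G) (j(G) = (-1 + G)/((2*G)) = (-1 + G)*(1/(2*G)) = (-1 + G)/(2*G))
K = 4
q = I*sqrt(435) (q = sqrt(-435) = I*sqrt(435) ≈ 20.857*I)
Q(f) = 4/f
q*Q(1 + j(2)) = (I*sqrt(435))*(4/(1 + (1/2)*(-1 + 2)/2)) = (I*sqrt(435))*(4/(1 + (1/2)*(1/2)*1)) = (I*sqrt(435))*(4/(1 + 1/4)) = (I*sqrt(435))*(4/(5/4)) = (I*sqrt(435))*(4*(4/5)) = (I*sqrt(435))*(16/5) = 16*I*sqrt(435)/5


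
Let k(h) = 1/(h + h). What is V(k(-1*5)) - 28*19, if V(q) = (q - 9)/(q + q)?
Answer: -973/2 ≈ -486.50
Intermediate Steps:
k(h) = 1/(2*h)
V(q) = (-9 + q)/(2*q) (V(q) = (-9 + q)/((2*q)) = (-9 + q)*(1/(2*q)) = (-9 + q)/(2*q))
V(k(-1*5)) - 28*19 = (-9 + 1/(2*((-1*5))))/(2*((1/(2*((-1*5)))))) - 28*19 = (-9 + (½)/(-5))/(2*(((½)/(-5)))) - 532 = (-9 + (½)*(-⅕))/(2*(((½)*(-⅕)))) - 532 = (-9 - ⅒)/(2*(-⅒)) - 532 = (½)*(-10)*(-91/10) - 532 = 91/2 - 532 = -973/2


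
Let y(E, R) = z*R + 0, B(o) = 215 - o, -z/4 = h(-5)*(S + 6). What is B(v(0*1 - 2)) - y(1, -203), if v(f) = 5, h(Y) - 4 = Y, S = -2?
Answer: 3458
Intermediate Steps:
h(Y) = 4 + Y
z = 16 (z = -4*(4 - 5)*(-2 + 6) = -(-4)*4 = -4*(-4) = 16)
y(E, R) = 16*R (y(E, R) = 16*R + 0 = 16*R)
B(v(0*1 - 2)) - y(1, -203) = (215 - 1*5) - 16*(-203) = (215 - 5) - 1*(-3248) = 210 + 3248 = 3458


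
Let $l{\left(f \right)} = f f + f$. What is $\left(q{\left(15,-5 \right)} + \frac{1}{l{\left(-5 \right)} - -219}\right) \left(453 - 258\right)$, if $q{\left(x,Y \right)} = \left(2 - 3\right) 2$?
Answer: $- \frac{93015}{239} \approx -389.18$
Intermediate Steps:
$l{\left(f \right)} = f + f^{2}$ ($l{\left(f \right)} = f^{2} + f = f + f^{2}$)
$q{\left(x,Y \right)} = -2$ ($q{\left(x,Y \right)} = \left(-1\right) 2 = -2$)
$\left(q{\left(15,-5 \right)} + \frac{1}{l{\left(-5 \right)} - -219}\right) \left(453 - 258\right) = \left(-2 + \frac{1}{- 5 \left(1 - 5\right) - -219}\right) \left(453 - 258\right) = \left(-2 + \frac{1}{\left(-5\right) \left(-4\right) + 219}\right) 195 = \left(-2 + \frac{1}{20 + 219}\right) 195 = \left(-2 + \frac{1}{239}\right) 195 = \left(- \frac{477}{239}\right) 195 = - \frac{93015}{239}$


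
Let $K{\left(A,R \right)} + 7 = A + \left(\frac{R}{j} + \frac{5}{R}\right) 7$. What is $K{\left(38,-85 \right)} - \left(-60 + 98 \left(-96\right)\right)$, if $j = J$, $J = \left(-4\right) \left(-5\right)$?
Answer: $\frac{643881}{68} \approx 9468.8$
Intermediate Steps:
$J = 20$
$j = 20$
$K{\left(A,R \right)} = -7 + A + \frac{35}{R} + \frac{7 R}{20}$ ($K{\left(A,R \right)} = -7 + \left(A + \left(\frac{R}{20} + \frac{5}{R}\right) 7\right) = -7 + \left(A + \left(\frac{5}{R} + \frac{R}{20}\right) 7\right) = -7 + \left(A + \left(\frac{35}{R} + \frac{7 R}{20}\right)\right) = -7 + \left(A + \frac{35}{R} + \frac{7 R}{20}\right) = -7 + A + \frac{35}{R} + \frac{7 R}{20}$)
$K{\left(38,-85 \right)} - \left(-60 + 98 \left(-96\right)\right) = \left(-7 + 38 + \frac{35}{-85} + \frac{7}{20} \left(-85\right)\right) - \left(-60 + 98 \left(-96\right)\right) = \left(-7 + 38 + 35 \left(- \frac{1}{85}\right) - \frac{119}{4}\right) - \left(-60 - 9408\right) = \left(-7 + 38 - \frac{7}{17} - \frac{119}{4}\right) - -9468 = \frac{57}{68} + 9468 = \frac{643881}{68}$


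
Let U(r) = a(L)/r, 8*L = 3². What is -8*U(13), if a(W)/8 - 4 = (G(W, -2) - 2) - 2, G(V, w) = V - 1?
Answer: -8/13 ≈ -0.61539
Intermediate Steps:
G(V, w) = -1 + V
L = 9/8 (L = (⅛)*3² = (⅛)*9 = 9/8 ≈ 1.1250)
a(W) = -8 + 8*W (a(W) = 32 + 8*(((-1 + W) - 2) - 2) = 32 + 8*((-3 + W) - 2) = 32 + 8*(-5 + W) = 32 + (-40 + 8*W) = -8 + 8*W)
U(r) = 1/r (U(r) = (-8 + 8*(9/8))/r = (-8 + 9)/r = 1/r)
-8*U(13) = -8/13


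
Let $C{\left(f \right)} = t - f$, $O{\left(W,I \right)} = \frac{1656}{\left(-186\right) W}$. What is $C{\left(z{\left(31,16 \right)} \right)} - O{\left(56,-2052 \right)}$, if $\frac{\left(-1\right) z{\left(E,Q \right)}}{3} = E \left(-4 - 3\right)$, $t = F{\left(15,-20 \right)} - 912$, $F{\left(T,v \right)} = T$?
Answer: $- \frac{671763}{434} \approx -1547.8$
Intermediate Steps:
$t = -897$ ($t = 15 - 912 = -897$)
$O{\left(W,I \right)} = - \frac{276}{31 W}$ ($O{\left(W,I \right)} = 1656 \left(- \frac{1}{186 W}\right) = - \frac{276}{31 W}$)
$z{\left(E,Q \right)} = 21 E$ ($z{\left(E,Q \right)} = - 3 E \left(-4 - 3\right) = - 3 E \left(-7\right) = - 3 \left(- 7 E\right) = 21 E$)
$C{\left(f \right)} = -897 - f$
$C{\left(z{\left(31,16 \right)} \right)} - O{\left(56,-2052 \right)} = \left(-897 - 21 \cdot 31\right) - - \frac{276}{31 \cdot 56} = \left(-897 - 651\right) - \left(- \frac{276}{31}\right) \frac{1}{56} = \left(-897 - 651\right) - - \frac{69}{434} = -1548 + \frac{69}{434} = - \frac{671763}{434}$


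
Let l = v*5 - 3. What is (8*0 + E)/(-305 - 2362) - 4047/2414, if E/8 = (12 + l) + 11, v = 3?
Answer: -23077/12954 ≈ -1.7815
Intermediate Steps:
l = 12 (l = 3*5 - 3 = 15 - 3 = 12)
E = 280 (E = 8*((12 + 12) + 11) = 8*(24 + 11) = 8*35 = 280)
(8*0 + E)/(-305 - 2362) - 4047/2414 = (8*0 + 280)/(-305 - 2362) - 4047/2414 = (0 + 280)/(-2667) - 4047*1/2414 = 280*(-1/2667) - 57/34 = -40/381 - 57/34 = -23077/12954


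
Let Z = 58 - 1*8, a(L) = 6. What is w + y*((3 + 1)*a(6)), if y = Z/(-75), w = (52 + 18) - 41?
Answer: 13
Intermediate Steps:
Z = 50 (Z = 58 - 8 = 50)
w = 29 (w = 70 - 41 = 29)
y = -2/3 (y = 50/(-75) = 50*(-1/75) = -2/3 ≈ -0.66667)
w + y*((3 + 1)*a(6)) = 29 - 2*(3 + 1)*6/3 = 29 - 8*6/3 = 29 - 2/3*24 = 29 - 16 = 13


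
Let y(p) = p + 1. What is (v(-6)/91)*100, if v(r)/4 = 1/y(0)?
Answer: 400/91 ≈ 4.3956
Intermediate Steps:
y(p) = 1 + p
v(r) = 4 (v(r) = 4/(1 + 0) = 4/1 = 4*1 = 4)
(v(-6)/91)*100 = (4/91)*100 = 400/91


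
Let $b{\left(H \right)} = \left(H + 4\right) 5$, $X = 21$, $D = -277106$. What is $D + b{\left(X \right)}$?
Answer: $-276981$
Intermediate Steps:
$b{\left(H \right)} = 20 + 5 H$ ($b{\left(H \right)} = \left(4 + H\right) 5 = 20 + 5 H$)
$D + b{\left(X \right)} = -277106 + \left(20 + 5 \cdot 21\right) = -277106 + \left(20 + 105\right) = -277106 + 125 = -276981$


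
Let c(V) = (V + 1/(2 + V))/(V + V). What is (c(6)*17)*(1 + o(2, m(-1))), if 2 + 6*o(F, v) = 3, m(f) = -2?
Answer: 5831/576 ≈ 10.123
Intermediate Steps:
o(F, v) = 1/6 (o(F, v) = -1/3 + (1/6)*3 = -1/3 + 1/2 = 1/6)
c(V) = (V + 1/(2 + V))/(2*V) (c(V) = (V + 1/(2 + V))/((2*V)) = (V + 1/(2 + V))*(1/(2*V)) = (V + 1/(2 + V))/(2*V))
(c(6)*17)*(1 + o(2, m(-1))) = (((1/2)*(1 + 6**2 + 2*6)/(6*(2 + 6)))*17)*(1 + 1/6) = (((1/2)*(1/6)*(1 + 36 + 12)/8)*17)*(7/6) = (((1/2)*(1/6)*(1/8)*49)*17)*(7/6) = ((49/96)*17)*(7/6) = (833/96)*(7/6) = 5831/576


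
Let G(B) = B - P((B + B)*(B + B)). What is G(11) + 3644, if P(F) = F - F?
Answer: 3655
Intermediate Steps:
P(F) = 0
G(B) = B (G(B) = B - 1*0 = B + 0 = B)
G(11) + 3644 = 11 + 3644 = 3655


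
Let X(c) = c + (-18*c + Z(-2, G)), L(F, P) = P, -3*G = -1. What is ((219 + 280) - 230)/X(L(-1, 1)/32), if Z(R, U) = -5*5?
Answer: -8608/817 ≈ -10.536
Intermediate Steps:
G = ⅓ (G = -⅓*(-1) = ⅓ ≈ 0.33333)
Z(R, U) = -25
X(c) = -25 - 17*c (X(c) = c + (-18*c - 25) = c + (-25 - 18*c) = -25 - 17*c)
((219 + 280) - 230)/X(L(-1, 1)/32) = ((219 + 280) - 230)/(-25 - 17/32) = (499 - 230)/(-25 - 17/32) = 269/(-25 - 17*1/32) = 269/(-25 - 17/32) = 269/(-817/32) = 269*(-32/817) = -8608/817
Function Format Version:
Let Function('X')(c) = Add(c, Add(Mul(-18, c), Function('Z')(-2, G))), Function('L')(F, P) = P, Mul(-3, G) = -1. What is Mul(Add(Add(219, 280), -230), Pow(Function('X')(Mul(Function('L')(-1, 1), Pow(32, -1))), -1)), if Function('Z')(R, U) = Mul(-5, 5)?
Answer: Rational(-8608, 817) ≈ -10.536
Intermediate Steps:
G = Rational(1, 3) (G = Mul(Rational(-1, 3), -1) = Rational(1, 3) ≈ 0.33333)
Function('Z')(R, U) = -25
Function('X')(c) = Add(-25, Mul(-17, c)) (Function('X')(c) = Add(c, Add(Mul(-18, c), -25)) = Add(c, Add(-25, Mul(-18, c))) = Add(-25, Mul(-17, c)))
Mul(Add(Add(219, 280), -230), Pow(Function('X')(Mul(Function('L')(-1, 1), Pow(32, -1))), -1)) = Mul(Add(Add(219, 280), -230), Pow(Add(-25, Mul(-17, Mul(1, Pow(32, -1)))), -1)) = Mul(Add(499, -230), Pow(Add(-25, Mul(-17, Mul(1, Rational(1, 32)))), -1)) = Mul(269, Pow(Add(-25, Mul(-17, Rational(1, 32))), -1)) = Mul(269, Pow(Add(-25, Rational(-17, 32)), -1)) = Mul(269, Pow(Rational(-817, 32), -1)) = Mul(269, Rational(-32, 817)) = Rational(-8608, 817)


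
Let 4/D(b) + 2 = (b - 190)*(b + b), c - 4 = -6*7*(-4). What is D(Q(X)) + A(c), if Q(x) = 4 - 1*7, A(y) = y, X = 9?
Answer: 49709/289 ≈ 172.00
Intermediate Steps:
c = 172 (c = 4 - 6*7*(-4) = 4 - 42*(-4) = 4 + 168 = 172)
Q(x) = -3 (Q(x) = 4 - 7 = -3)
D(b) = 4/(-2 + 2*b*(-190 + b)) (D(b) = 4/(-2 + (b - 190)*(b + b)) = 4/(-2 + (-190 + b)*(2*b)) = 4/(-2 + 2*b*(-190 + b)))
D(Q(X)) + A(c) = 2/(-1 + (-3)² - 190*(-3)) + 172 = 2/(-1 + 9 + 570) + 172 = 2/578 + 172 = 2*(1/578) + 172 = 1/289 + 172 = 49709/289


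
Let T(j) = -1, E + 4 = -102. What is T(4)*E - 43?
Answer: 63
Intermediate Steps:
E = -106 (E = -4 - 102 = -106)
T(4)*E - 43 = -1*(-106) - 43 = 106 - 43 = 63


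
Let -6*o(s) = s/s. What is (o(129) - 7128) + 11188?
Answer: 24359/6 ≈ 4059.8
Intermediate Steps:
o(s) = -⅙ (o(s) = -s/(6*s) = -⅙*1 = -⅙)
(o(129) - 7128) + 11188 = (-⅙ - 7128) + 11188 = -42769/6 + 11188 = 24359/6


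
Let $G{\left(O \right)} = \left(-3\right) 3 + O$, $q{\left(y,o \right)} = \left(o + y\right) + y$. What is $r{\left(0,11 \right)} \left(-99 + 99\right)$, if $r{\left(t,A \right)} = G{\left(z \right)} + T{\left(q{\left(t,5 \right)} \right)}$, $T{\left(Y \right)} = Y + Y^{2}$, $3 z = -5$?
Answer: $0$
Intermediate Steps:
$q{\left(y,o \right)} = o + 2 y$
$z = - \frac{5}{3}$ ($z = \frac{1}{3} \left(-5\right) = - \frac{5}{3} \approx -1.6667$)
$G{\left(O \right)} = -9 + O$
$r{\left(t,A \right)} = - \frac{32}{3} + \left(5 + 2 t\right) \left(6 + 2 t\right)$ ($r{\left(t,A \right)} = \left(-9 - \frac{5}{3}\right) + \left(5 + 2 t\right) \left(1 + \left(5 + 2 t\right)\right) = - \frac{32}{3} + \left(5 + 2 t\right) \left(6 + 2 t\right)$)
$r{\left(0,11 \right)} \left(-99 + 99\right) = \left(\frac{58}{3} + 4 \cdot 0^{2} + 22 \cdot 0\right) \left(-99 + 99\right) = \left(\frac{58}{3} + 4 \cdot 0 + 0\right) 0 = \left(\frac{58}{3} + 0 + 0\right) 0 = \frac{58}{3} \cdot 0 = 0$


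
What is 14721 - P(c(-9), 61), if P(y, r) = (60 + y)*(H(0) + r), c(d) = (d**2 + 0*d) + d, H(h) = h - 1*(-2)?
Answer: 6405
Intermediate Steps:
H(h) = 2 + h (H(h) = h + 2 = 2 + h)
c(d) = d + d**2 (c(d) = (d**2 + 0) + d = d**2 + d = d + d**2)
P(y, r) = (2 + r)*(60 + y) (P(y, r) = (60 + y)*((2 + 0) + r) = (60 + y)*(2 + r) = (2 + r)*(60 + y))
14721 - P(c(-9), 61) = 14721 - (120 + 2*(-9*(1 - 9)) + 60*61 + 61*(-9*(1 - 9))) = 14721 - (120 + 2*(-9*(-8)) + 3660 + 61*(-9*(-8))) = 14721 - (120 + 2*72 + 3660 + 61*72) = 14721 - (120 + 144 + 3660 + 4392) = 14721 - 1*8316 = 14721 - 8316 = 6405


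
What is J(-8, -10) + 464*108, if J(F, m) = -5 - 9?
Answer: 50098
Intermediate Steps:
J(F, m) = -14
J(-8, -10) + 464*108 = -14 + 464*108 = -14 + 50112 = 50098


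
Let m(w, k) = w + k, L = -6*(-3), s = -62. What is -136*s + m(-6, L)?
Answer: 8444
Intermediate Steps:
L = 18
m(w, k) = k + w
-136*s + m(-6, L) = -136*(-62) + (18 - 6) = 8432 + 12 = 8444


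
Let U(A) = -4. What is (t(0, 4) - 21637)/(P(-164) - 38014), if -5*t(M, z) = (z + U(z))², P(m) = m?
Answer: 3091/5454 ≈ 0.56674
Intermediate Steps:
t(M, z) = -(-4 + z)²/5 (t(M, z) = -(z - 4)²/5 = -(-4 + z)²/5)
(t(0, 4) - 21637)/(P(-164) - 38014) = (-(-4 + 4)²/5 - 21637)/(-164 - 38014) = (-⅕*0² - 21637)/(-38178) = (-⅕*0 - 21637)*(-1/38178) = (0 - 21637)*(-1/38178) = -21637*(-1/38178) = 3091/5454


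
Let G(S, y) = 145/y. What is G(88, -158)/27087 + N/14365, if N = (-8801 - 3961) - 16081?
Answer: -123442796803/61478551290 ≈ -2.0079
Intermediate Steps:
N = -28843 (N = -12762 - 16081 = -28843)
G(88, -158)/27087 + N/14365 = (145/(-158))/27087 - 28843/14365 = (145*(-1/158))*(1/27087) - 28843*1/14365 = -145/158*1/27087 - 28843/14365 = -145/4279746 - 28843/14365 = -123442796803/61478551290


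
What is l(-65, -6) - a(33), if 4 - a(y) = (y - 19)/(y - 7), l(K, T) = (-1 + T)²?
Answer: 592/13 ≈ 45.538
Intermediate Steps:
a(y) = 4 - (-19 + y)/(-7 + y) (a(y) = 4 - (y - 19)/(y - 7) = 4 - (-19 + y)/(-7 + y))
l(-65, -6) - a(33) = (-1 - 6)² - 3*(-3 + 33)/(-7 + 33) = (-7)² - 3*30/26 = 49 - 3*30/26 = 49 - 1*45/13 = 49 - 45/13 = 592/13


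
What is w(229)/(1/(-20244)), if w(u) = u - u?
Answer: 0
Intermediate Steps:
w(u) = 0
w(229)/(1/(-20244)) = 0/(1/(-20244)) = 0/(-1/20244) = 0*(-20244) = 0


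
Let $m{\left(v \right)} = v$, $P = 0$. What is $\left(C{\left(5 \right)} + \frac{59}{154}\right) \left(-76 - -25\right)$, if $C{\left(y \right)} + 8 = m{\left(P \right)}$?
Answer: $\frac{59823}{154} \approx 388.46$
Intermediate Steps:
$C{\left(y \right)} = -8$ ($C{\left(y \right)} = -8 + 0 = -8$)
$\left(C{\left(5 \right)} + \frac{59}{154}\right) \left(-76 - -25\right) = \left(-8 + \frac{59}{154}\right) \left(-76 - -25\right) = \left(-8 + 59 \cdot \frac{1}{154}\right) \left(-76 + 25\right) = \left(-8 + \frac{59}{154}\right) \left(-51\right) = \left(- \frac{1173}{154}\right) \left(-51\right) = \frac{59823}{154}$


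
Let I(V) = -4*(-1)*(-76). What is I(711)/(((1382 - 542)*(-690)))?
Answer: 19/36225 ≈ 0.00052450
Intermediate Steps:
I(V) = -304 (I(V) = 4*(-76) = -304)
I(711)/(((1382 - 542)*(-690))) = -304*(-1/(690*(1382 - 542))) = -304/(840*(-690)) = -304/(-579600) = -304*(-1/579600) = 19/36225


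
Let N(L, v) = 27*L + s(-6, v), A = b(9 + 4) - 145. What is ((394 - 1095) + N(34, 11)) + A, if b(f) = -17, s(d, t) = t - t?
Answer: 55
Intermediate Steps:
s(d, t) = 0
A = -162 (A = -17 - 145 = -162)
N(L, v) = 27*L (N(L, v) = 27*L + 0 = 27*L)
((394 - 1095) + N(34, 11)) + A = ((394 - 1095) + 27*34) - 162 = (-701 + 918) - 162 = 217 - 162 = 55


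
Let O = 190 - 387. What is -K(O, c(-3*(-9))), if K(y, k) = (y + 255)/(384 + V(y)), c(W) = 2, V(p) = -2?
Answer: -29/191 ≈ -0.15183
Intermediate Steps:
O = -197
K(y, k) = 255/382 + y/382 (K(y, k) = (y + 255)/(384 - 2) = (255 + y)/382 = (255 + y)*(1/382) = 255/382 + y/382)
-K(O, c(-3*(-9))) = -(255/382 + (1/382)*(-197)) = -(255/382 - 197/382) = -1*29/191 = -29/191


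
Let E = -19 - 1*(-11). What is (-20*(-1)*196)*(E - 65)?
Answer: -286160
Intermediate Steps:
E = -8 (E = -19 + 11 = -8)
(-20*(-1)*196)*(E - 65) = (-20*(-1)*196)*(-8 - 65) = (20*196)*(-73) = 3920*(-73) = -286160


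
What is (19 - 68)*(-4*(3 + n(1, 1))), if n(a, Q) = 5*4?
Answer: 4508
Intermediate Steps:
n(a, Q) = 20
(19 - 68)*(-4*(3 + n(1, 1))) = (19 - 68)*(-4*(3 + 20)) = -(-196)*23 = -49*(-92) = 4508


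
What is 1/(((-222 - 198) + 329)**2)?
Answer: 1/8281 ≈ 0.00012076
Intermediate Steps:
1/(((-222 - 198) + 329)**2) = 1/((-420 + 329)**2) = 1/((-91)**2) = 1/8281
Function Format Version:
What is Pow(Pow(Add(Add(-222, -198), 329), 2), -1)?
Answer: Rational(1, 8281) ≈ 0.00012076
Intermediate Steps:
Pow(Pow(Add(Add(-222, -198), 329), 2), -1) = Pow(Pow(Add(-420, 329), 2), -1) = Pow(Pow(-91, 2), -1) = Pow(8281, -1) = Rational(1, 8281)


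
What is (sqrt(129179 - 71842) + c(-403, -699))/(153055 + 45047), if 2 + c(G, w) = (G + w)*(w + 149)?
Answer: 303049/99051 + sqrt(57337)/198102 ≈ 3.0607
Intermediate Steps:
c(G, w) = -2 + (149 + w)*(G + w) (c(G, w) = -2 + (G + w)*(w + 149) = -2 + (G + w)*(149 + w) = -2 + (149 + w)*(G + w))
(sqrt(129179 - 71842) + c(-403, -699))/(153055 + 45047) = (sqrt(129179 - 71842) + (-2 + (-699)**2 + 149*(-403) + 149*(-699) - 403*(-699)))/(153055 + 45047) = (sqrt(57337) + (-2 + 488601 - 60047 - 104151 + 281697))/198102 = (sqrt(57337) + 606098)*(1/198102) = (606098 + sqrt(57337))*(1/198102) = 303049/99051 + sqrt(57337)/198102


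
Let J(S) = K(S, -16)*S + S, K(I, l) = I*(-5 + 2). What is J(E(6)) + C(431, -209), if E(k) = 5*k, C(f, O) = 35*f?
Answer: 12415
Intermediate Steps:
K(I, l) = -3*I (K(I, l) = I*(-3) = -3*I)
J(S) = S - 3*S² (J(S) = (-3*S)*S + S = -3*S² + S = S - 3*S²)
J(E(6)) + C(431, -209) = (5*6)*(1 - 15*6) + 35*431 = 30*(1 - 3*30) + 15085 = 30*(1 - 90) + 15085 = 30*(-89) + 15085 = -2670 + 15085 = 12415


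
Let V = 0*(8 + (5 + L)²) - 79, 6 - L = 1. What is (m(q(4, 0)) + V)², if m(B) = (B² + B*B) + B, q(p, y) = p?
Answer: 1849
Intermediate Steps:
L = 5 (L = 6 - 1*1 = 6 - 1 = 5)
m(B) = B + 2*B² (m(B) = (B² + B²) + B = 2*B² + B = B + 2*B²)
V = -79 (V = 0*(8 + (5 + 5)²) - 79 = 0*(8 + 10²) - 79 = 0*(8 + 100) - 79 = 0*108 - 79 = 0 - 79 = -79)
(m(q(4, 0)) + V)² = (4*(1 + 2*4) - 79)² = (4*(1 + 8) - 79)² = (4*9 - 79)² = (36 - 79)² = (-43)² = 1849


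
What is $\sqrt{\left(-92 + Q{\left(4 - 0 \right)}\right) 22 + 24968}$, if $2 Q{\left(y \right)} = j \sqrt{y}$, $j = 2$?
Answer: $2 \sqrt{5747} \approx 151.62$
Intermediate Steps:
$Q{\left(y \right)} = \sqrt{y}$ ($Q{\left(y \right)} = \frac{2 \sqrt{y}}{2} = \sqrt{y}$)
$\sqrt{\left(-92 + Q{\left(4 - 0 \right)}\right) 22 + 24968} = \sqrt{\left(-92 + \sqrt{4 - 0}\right) 22 + 24968} = \sqrt{\left(-92 + \sqrt{4 + 0}\right) 22 + 24968} = \sqrt{\left(-92 + \sqrt{4}\right) 22 + 24968} = \sqrt{\left(-92 + 2\right) 22 + 24968} = \sqrt{\left(-90\right) 22 + 24968} = \sqrt{-1980 + 24968} = \sqrt{22988} = 2 \sqrt{5747}$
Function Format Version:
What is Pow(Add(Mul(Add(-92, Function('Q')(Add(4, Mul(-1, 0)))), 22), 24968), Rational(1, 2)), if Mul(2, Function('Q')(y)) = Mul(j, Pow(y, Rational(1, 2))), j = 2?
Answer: Mul(2, Pow(5747, Rational(1, 2))) ≈ 151.62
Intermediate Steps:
Function('Q')(y) = Pow(y, Rational(1, 2)) (Function('Q')(y) = Mul(Rational(1, 2), Mul(2, Pow(y, Rational(1, 2)))) = Pow(y, Rational(1, 2)))
Pow(Add(Mul(Add(-92, Function('Q')(Add(4, Mul(-1, 0)))), 22), 24968), Rational(1, 2)) = Pow(Add(Mul(Add(-92, Pow(Add(4, Mul(-1, 0)), Rational(1, 2))), 22), 24968), Rational(1, 2)) = Pow(Add(Mul(Add(-92, Pow(Add(4, 0), Rational(1, 2))), 22), 24968), Rational(1, 2)) = Pow(Add(Mul(Add(-92, Pow(4, Rational(1, 2))), 22), 24968), Rational(1, 2)) = Pow(Add(Mul(Add(-92, 2), 22), 24968), Rational(1, 2)) = Pow(Add(Mul(-90, 22), 24968), Rational(1, 2)) = Pow(Add(-1980, 24968), Rational(1, 2)) = Pow(22988, Rational(1, 2)) = Mul(2, Pow(5747, Rational(1, 2)))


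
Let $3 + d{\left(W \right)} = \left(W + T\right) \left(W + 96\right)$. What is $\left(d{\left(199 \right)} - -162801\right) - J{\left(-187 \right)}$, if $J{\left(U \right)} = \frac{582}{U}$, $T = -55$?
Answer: $\frac{38387568}{187} \approx 2.0528 \cdot 10^{5}$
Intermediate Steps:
$d{\left(W \right)} = -3 + \left(-55 + W\right) \left(96 + W\right)$ ($d{\left(W \right)} = -3 + \left(W - 55\right) \left(W + 96\right) = -3 + \left(-55 + W\right) \left(96 + W\right)$)
$\left(d{\left(199 \right)} - -162801\right) - J{\left(-187 \right)} = \left(\left(-5283 + 199^{2} + 41 \cdot 199\right) - -162801\right) - \frac{582}{-187} = \left(\left(-5283 + 39601 + 8159\right) + 162801\right) - 582 \left(- \frac{1}{187}\right) = \left(42477 + 162801\right) - - \frac{582}{187} = 205278 + \frac{582}{187} = \frac{38387568}{187}$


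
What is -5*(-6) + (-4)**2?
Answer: 46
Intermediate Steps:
-5*(-6) + (-4)**2 = 30 + 16 = 46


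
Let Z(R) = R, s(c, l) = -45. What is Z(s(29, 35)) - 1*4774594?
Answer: -4774639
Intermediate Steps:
Z(s(29, 35)) - 1*4774594 = -45 - 1*4774594 = -45 - 4774594 = -4774639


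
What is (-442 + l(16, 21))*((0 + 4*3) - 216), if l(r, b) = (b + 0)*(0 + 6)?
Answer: 64464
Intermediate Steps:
l(r, b) = 6*b (l(r, b) = b*6 = 6*b)
(-442 + l(16, 21))*((0 + 4*3) - 216) = (-442 + 6*21)*((0 + 4*3) - 216) = (-442 + 126)*((0 + 12) - 216) = -316*(12 - 216) = -316*(-204) = 64464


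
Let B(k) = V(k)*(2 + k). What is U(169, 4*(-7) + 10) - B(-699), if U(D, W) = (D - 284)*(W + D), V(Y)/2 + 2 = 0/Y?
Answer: -20153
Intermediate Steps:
V(Y) = -4 (V(Y) = -4 + 2*(0/Y) = -4 + 2*0 = -4 + 0 = -4)
U(D, W) = (-284 + D)*(D + W)
B(k) = -8 - 4*k (B(k) = -4*(2 + k) = -8 - 4*k)
U(169, 4*(-7) + 10) - B(-699) = (169² - 284*169 - 284*(4*(-7) + 10) + 169*(4*(-7) + 10)) - (-8 - 4*(-699)) = (28561 - 47996 - 284*(-28 + 10) + 169*(-28 + 10)) - (-8 + 2796) = (28561 - 47996 - 284*(-18) + 169*(-18)) - 1*2788 = (28561 - 47996 + 5112 - 3042) - 2788 = -17365 - 2788 = -20153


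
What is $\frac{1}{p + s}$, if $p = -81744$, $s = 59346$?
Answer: $- \frac{1}{22398} \approx -4.4647 \cdot 10^{-5}$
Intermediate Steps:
$\frac{1}{p + s} = \frac{1}{-81744 + 59346} = \frac{1}{-22398} = - \frac{1}{22398}$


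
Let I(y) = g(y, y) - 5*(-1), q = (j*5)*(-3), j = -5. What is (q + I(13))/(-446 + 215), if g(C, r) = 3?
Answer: -83/231 ≈ -0.35931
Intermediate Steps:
q = 75 (q = -5*5*(-3) = -25*(-3) = 75)
I(y) = 8 (I(y) = 3 - 5*(-1) = 3 + 5 = 8)
(q + I(13))/(-446 + 215) = (75 + 8)/(-446 + 215) = 83/(-231) = 83*(-1/231) = -83/231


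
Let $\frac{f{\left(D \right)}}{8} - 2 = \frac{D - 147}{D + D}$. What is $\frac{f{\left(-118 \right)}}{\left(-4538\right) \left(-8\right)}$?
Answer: $\frac{737}{1070968} \approx 0.00068816$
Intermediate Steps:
$f{\left(D \right)} = 16 + \frac{4 \left(-147 + D\right)}{D}$ ($f{\left(D \right)} = 16 + 8 \frac{D - 147}{D + D} = 16 + 8 \frac{-147 + D}{2 D} = 16 + \frac{4 \left(-147 + D\right)}{D}$)
$\frac{f{\left(-118 \right)}}{\left(-4538\right) \left(-8\right)} = \frac{20 - \frac{588}{-118}}{\left(-4538\right) \left(-8\right)} = \frac{20 - - \frac{294}{59}}{36304} = \left(20 + \frac{294}{59}\right) \frac{1}{36304} = \frac{1474}{59} \cdot \frac{1}{36304} = \frac{737}{1070968}$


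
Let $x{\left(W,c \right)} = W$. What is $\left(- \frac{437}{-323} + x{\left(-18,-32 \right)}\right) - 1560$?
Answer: $- \frac{26803}{17} \approx -1576.6$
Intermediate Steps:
$\left(- \frac{437}{-323} + x{\left(-18,-32 \right)}\right) - 1560 = \left(- \frac{437}{-323} - 18\right) - 1560 = \left(\left(-437\right) \left(- \frac{1}{323}\right) - 18\right) - 1560 = \left(\frac{23}{17} - 18\right) - 1560 = - \frac{283}{17} - 1560 = - \frac{26803}{17}$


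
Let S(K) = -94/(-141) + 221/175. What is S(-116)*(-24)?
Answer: -8104/175 ≈ -46.309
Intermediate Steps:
S(K) = 1013/525 (S(K) = -94*(-1/141) + 221*(1/175) = ⅔ + 221/175 = 1013/525)
S(-116)*(-24) = (1013/525)*(-24) = -8104/175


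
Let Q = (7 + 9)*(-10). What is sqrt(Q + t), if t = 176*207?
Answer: 4*sqrt(2267) ≈ 190.45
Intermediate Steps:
t = 36432
Q = -160 (Q = 16*(-10) = -160)
sqrt(Q + t) = sqrt(-160 + 36432) = sqrt(36272) = 4*sqrt(2267)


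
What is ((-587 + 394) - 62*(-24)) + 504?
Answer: 1799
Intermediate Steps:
((-587 + 394) - 62*(-24)) + 504 = (-193 + 1488) + 504 = 1295 + 504 = 1799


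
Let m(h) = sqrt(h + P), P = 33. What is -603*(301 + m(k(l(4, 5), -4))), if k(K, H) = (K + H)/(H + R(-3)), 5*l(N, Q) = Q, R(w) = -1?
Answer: -181503 - 1206*sqrt(210)/5 ≈ -1.8500e+5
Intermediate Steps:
l(N, Q) = Q/5
k(K, H) = (H + K)/(-1 + H) (k(K, H) = (K + H)/(H - 1) = (H + K)/(-1 + H))
m(h) = sqrt(33 + h) (m(h) = sqrt(h + 33) = sqrt(33 + h))
-603*(301 + m(k(l(4, 5), -4))) = -603*(301 + sqrt(33 + (-4 + (1/5)*5)/(-1 - 4))) = -603*(301 + sqrt(33 + (-4 + 1)/(-5))) = -603*(301 + sqrt(33 - 1/5*(-3))) = -603*(301 + sqrt(33 + 3/5)) = -603*(301 + sqrt(168/5)) = -603*(301 + 2*sqrt(210)/5) = -181503 - 1206*sqrt(210)/5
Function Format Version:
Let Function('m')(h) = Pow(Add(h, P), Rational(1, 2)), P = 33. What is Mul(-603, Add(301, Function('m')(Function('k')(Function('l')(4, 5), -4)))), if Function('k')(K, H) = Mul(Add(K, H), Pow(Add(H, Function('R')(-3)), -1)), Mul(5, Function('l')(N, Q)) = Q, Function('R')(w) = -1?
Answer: Add(-181503, Mul(Rational(-1206, 5), Pow(210, Rational(1, 2)))) ≈ -1.8500e+5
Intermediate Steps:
Function('l')(N, Q) = Mul(Rational(1, 5), Q)
Function('k')(K, H) = Mul(Pow(Add(-1, H), -1), Add(H, K)) (Function('k')(K, H) = Mul(Add(K, H), Pow(Add(H, -1), -1)) = Mul(Add(H, K), Pow(Add(-1, H), -1)) = Mul(Pow(Add(-1, H), -1), Add(H, K)))
Function('m')(h) = Pow(Add(33, h), Rational(1, 2)) (Function('m')(h) = Pow(Add(h, 33), Rational(1, 2)) = Pow(Add(33, h), Rational(1, 2)))
Mul(-603, Add(301, Function('m')(Function('k')(Function('l')(4, 5), -4)))) = Mul(-603, Add(301, Pow(Add(33, Mul(Pow(Add(-1, -4), -1), Add(-4, Mul(Rational(1, 5), 5)))), Rational(1, 2)))) = Mul(-603, Add(301, Pow(Add(33, Mul(Pow(-5, -1), Add(-4, 1))), Rational(1, 2)))) = Mul(-603, Add(301, Pow(Add(33, Mul(Rational(-1, 5), -3)), Rational(1, 2)))) = Mul(-603, Add(301, Pow(Add(33, Rational(3, 5)), Rational(1, 2)))) = Mul(-603, Add(301, Pow(Rational(168, 5), Rational(1, 2)))) = Mul(-603, Add(301, Mul(Rational(2, 5), Pow(210, Rational(1, 2))))) = Add(-181503, Mul(Rational(-1206, 5), Pow(210, Rational(1, 2))))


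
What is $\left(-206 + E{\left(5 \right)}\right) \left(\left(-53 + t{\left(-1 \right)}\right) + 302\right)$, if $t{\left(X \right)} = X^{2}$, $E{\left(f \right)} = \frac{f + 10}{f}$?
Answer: $-50750$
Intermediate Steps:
$E{\left(f \right)} = \frac{10 + f}{f}$
$\left(-206 + E{\left(5 \right)}\right) \left(\left(-53 + t{\left(-1 \right)}\right) + 302\right) = \left(-206 + \frac{10 + 5}{5}\right) \left(\left(-53 + \left(-1\right)^{2}\right) + 302\right) = \left(-206 + \frac{1}{5} \cdot 15\right) \left(\left(-53 + 1\right) + 302\right) = \left(-206 + 3\right) \left(-52 + 302\right) = \left(-203\right) 250 = -50750$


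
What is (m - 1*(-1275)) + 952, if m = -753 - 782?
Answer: 692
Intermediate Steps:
m = -1535
(m - 1*(-1275)) + 952 = (-1535 - 1*(-1275)) + 952 = (-1535 + 1275) + 952 = -260 + 952 = 692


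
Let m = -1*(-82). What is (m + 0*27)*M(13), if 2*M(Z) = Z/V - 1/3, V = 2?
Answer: 1517/6 ≈ 252.83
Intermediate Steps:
m = 82
M(Z) = -1/6 + Z/4 (M(Z) = (Z/2 - 1/3)/2 = (-1/3 + Z/2)/2 = -1/6 + Z/4)
(m + 0*27)*M(13) = (82 + 0*27)*(-1/6 + (1/4)*13) = (82 + 0)*(-1/6 + 13/4) = 82*(37/12) = 1517/6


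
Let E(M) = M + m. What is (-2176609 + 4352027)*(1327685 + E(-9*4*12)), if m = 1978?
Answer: 2891633043558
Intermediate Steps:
E(M) = 1978 + M (E(M) = M + 1978 = 1978 + M)
(-2176609 + 4352027)*(1327685 + E(-9*4*12)) = (-2176609 + 4352027)*(1327685 + (1978 - 9*4*12)) = 2175418*(1327685 + (1978 - 36*12)) = 2175418*(1327685 + (1978 - 432)) = 2175418*(1327685 + 1546) = 2175418*1329231 = 2891633043558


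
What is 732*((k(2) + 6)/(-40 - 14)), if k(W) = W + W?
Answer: -1220/9 ≈ -135.56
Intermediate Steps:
k(W) = 2*W
732*((k(2) + 6)/(-40 - 14)) = 732*((2*2 + 6)/(-40 - 14)) = 732*((4 + 6)/(-54)) = 732*(10*(-1/54)) = 732*(-5/27) = -1220/9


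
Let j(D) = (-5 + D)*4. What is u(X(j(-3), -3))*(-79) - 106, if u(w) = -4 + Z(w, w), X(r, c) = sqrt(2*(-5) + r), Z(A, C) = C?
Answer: 210 - 79*I*sqrt(42) ≈ 210.0 - 511.98*I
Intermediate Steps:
j(D) = -20 + 4*D
X(r, c) = sqrt(-10 + r)
u(w) = -4 + w
u(X(j(-3), -3))*(-79) - 106 = (-4 + sqrt(-10 + (-20 + 4*(-3))))*(-79) - 106 = (-4 + sqrt(-10 + (-20 - 12)))*(-79) - 106 = (-4 + sqrt(-10 - 32))*(-79) - 106 = (-4 + sqrt(-42))*(-79) - 106 = (-4 + I*sqrt(42))*(-79) - 106 = (316 - 79*I*sqrt(42)) - 106 = 210 - 79*I*sqrt(42)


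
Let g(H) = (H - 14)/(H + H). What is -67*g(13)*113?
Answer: 7571/26 ≈ 291.19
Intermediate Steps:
g(H) = (-14 + H)/(2*H) (g(H) = (-14 + H)/((2*H)) = (-14 + H)*(1/(2*H)) = (-14 + H)/(2*H))
-67*g(13)*113 = -67*(-14 + 13)/(2*13)*113 = -67*(-1)/(2*13)*113 = -67*(-1/26)*113 = (67/26)*113 = 7571/26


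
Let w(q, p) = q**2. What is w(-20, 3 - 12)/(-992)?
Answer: -25/62 ≈ -0.40323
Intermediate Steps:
w(-20, 3 - 12)/(-992) = (-20)**2/(-992) = 400*(-1/992) = -25/62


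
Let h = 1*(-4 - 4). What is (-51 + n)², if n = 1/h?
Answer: 167281/64 ≈ 2613.8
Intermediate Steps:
h = -8 (h = 1*(-8) = -8)
n = -⅛ (n = 1/(-8) = -⅛ ≈ -0.12500)
(-51 + n)² = (-51 - ⅛)² = (-409/8)² = 167281/64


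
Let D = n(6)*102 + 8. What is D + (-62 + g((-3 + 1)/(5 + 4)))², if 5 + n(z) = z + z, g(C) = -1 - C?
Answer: 377707/81 ≈ 4663.0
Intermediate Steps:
n(z) = -5 + 2*z (n(z) = -5 + (z + z) = -5 + 2*z)
D = 722 (D = (-5 + 2*6)*102 + 8 = (-5 + 12)*102 + 8 = 7*102 + 8 = 714 + 8 = 722)
D + (-62 + g((-3 + 1)/(5 + 4)))² = 722 + (-62 + (-1 - (-3 + 1)/(5 + 4)))² = 722 + (-62 + (-1 - (-2)/9))² = 722 + (-62 + (-1 - 1*(-2/9)))² = 722 + (-62 + (-1 + 2/9))² = 722 + (-62 - 7/9)² = 722 + (-565/9)² = 722 + 319225/81 = 377707/81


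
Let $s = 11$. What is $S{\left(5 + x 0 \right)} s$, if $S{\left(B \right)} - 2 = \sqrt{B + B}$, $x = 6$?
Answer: $22 + 11 \sqrt{10} \approx 56.785$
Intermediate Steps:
$S{\left(B \right)} = 2 + \sqrt{2} \sqrt{B}$ ($S{\left(B \right)} = 2 + \sqrt{B + B} = 2 + \sqrt{2 B} = 2 + \sqrt{2} \sqrt{B}$)
$S{\left(5 + x 0 \right)} s = \left(2 + \sqrt{2} \sqrt{5 + 6 \cdot 0}\right) 11 = \left(2 + \sqrt{2} \sqrt{5 + 0}\right) 11 = \left(2 + \sqrt{2} \sqrt{5}\right) 11 = \left(2 + \sqrt{10}\right) 11 = 22 + 11 \sqrt{10}$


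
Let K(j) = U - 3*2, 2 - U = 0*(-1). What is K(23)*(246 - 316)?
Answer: 280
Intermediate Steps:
U = 2 (U = 2 - 0*(-1) = 2 - 1*0 = 2 + 0 = 2)
K(j) = -4 (K(j) = 2 - 3*2 = 2 - 6 = -4)
K(23)*(246 - 316) = -4*(246 - 316) = -4*(-70) = 280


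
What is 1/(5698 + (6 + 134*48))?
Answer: 1/12136 ≈ 8.2399e-5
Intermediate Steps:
1/(5698 + (6 + 134*48)) = 1/(5698 + (6 + 6432)) = 1/(5698 + 6438) = 1/12136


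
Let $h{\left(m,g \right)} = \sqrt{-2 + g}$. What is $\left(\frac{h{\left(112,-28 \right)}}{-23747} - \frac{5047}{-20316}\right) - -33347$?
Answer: $\frac{677482699}{20316} - \frac{i \sqrt{30}}{23747} \approx 33347.0 - 0.00023065 i$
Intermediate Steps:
$\left(\frac{h{\left(112,-28 \right)}}{-23747} - \frac{5047}{-20316}\right) - -33347 = \left(\frac{\sqrt{-2 - 28}}{-23747} - \frac{5047}{-20316}\right) - -33347 = \left(\sqrt{-30} \left(- \frac{1}{23747}\right) - - \frac{5047}{20316}\right) + 33347 = \left(i \sqrt{30} \left(- \frac{1}{23747}\right) + \frac{5047}{20316}\right) + 33347 = \left(- \frac{i \sqrt{30}}{23747} + \frac{5047}{20316}\right) + 33347 = \left(\frac{5047}{20316} - \frac{i \sqrt{30}}{23747}\right) + 33347 = \frac{677482699}{20316} - \frac{i \sqrt{30}}{23747}$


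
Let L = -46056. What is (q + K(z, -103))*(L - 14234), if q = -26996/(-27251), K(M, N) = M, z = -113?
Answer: 10825129790/1603 ≈ 6.7530e+6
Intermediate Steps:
q = 1588/1603 (q = -26996*(-1/27251) = 1588/1603 ≈ 0.99064)
(q + K(z, -103))*(L - 14234) = (1588/1603 - 113)*(-46056 - 14234) = -179551/1603*(-60290) = 10825129790/1603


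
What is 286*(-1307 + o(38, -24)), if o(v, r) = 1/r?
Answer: -4485767/12 ≈ -3.7381e+5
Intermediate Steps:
286*(-1307 + o(38, -24)) = 286*(-1307 + 1/(-24)) = 286*(-1307 - 1/24) = 286*(-31369/24) = -4485767/12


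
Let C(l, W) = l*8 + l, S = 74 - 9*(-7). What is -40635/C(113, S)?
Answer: -4515/113 ≈ -39.956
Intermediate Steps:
S = 137 (S = 74 + 63 = 137)
C(l, W) = 9*l (C(l, W) = 8*l + l = 9*l)
-40635/C(113, S) = -40635/(9*113) = -40635/1017 = -40635*1/1017 = -4515/113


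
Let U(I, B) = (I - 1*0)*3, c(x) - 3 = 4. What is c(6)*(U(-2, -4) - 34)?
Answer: -280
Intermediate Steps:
c(x) = 7 (c(x) = 3 + 4 = 7)
U(I, B) = 3*I (U(I, B) = (I + 0)*3 = I*3 = 3*I)
c(6)*(U(-2, -4) - 34) = 7*(3*(-2) - 34) = 7*(-6 - 34) = 7*(-40) = -280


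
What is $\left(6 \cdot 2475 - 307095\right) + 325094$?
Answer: $32849$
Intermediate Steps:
$\left(6 \cdot 2475 - 307095\right) + 325094 = \left(14850 - 307095\right) + 325094 = -292245 + 325094 = 32849$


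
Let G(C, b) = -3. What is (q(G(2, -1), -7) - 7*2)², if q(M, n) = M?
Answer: 289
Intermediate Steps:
(q(G(2, -1), -7) - 7*2)² = (-3 - 7*2)² = (-3 - 1*14)² = (-3 - 14)² = (-17)² = 289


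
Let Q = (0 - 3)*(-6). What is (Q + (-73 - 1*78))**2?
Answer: 17689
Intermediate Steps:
Q = 18 (Q = -3*(-6) = 18)
(Q + (-73 - 1*78))**2 = (18 + (-73 - 1*78))**2 = (18 + (-73 - 78))**2 = (18 - 151)**2 = (-133)**2 = 17689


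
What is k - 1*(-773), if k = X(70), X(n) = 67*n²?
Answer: 329073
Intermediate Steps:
k = 328300 (k = 67*70² = 67*4900 = 328300)
k - 1*(-773) = 328300 - 1*(-773) = 328300 + 773 = 329073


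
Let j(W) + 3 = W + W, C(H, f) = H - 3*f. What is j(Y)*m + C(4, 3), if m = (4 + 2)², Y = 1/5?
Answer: -493/5 ≈ -98.600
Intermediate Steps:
Y = ⅕ ≈ 0.20000
m = 36 (m = 6² = 36)
j(W) = -3 + 2*W (j(W) = -3 + (W + W) = -3 + 2*W)
j(Y)*m + C(4, 3) = (-3 + 2*(⅕))*36 + (4 - 3*3) = (-3 + ⅖)*36 + (4 - 9) = -13/5*36 - 5 = -468/5 - 5 = -493/5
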